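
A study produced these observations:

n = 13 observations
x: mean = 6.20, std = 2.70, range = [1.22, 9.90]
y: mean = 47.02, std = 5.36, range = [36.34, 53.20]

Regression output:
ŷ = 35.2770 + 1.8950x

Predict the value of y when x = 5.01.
ŷ = 44.7710

Plug x = 5.01 into the fitted line:

ŷ = 35.2770 + 1.8950 × 5.01
ŷ = 35.2770 + 9.4940
ŷ = 44.7710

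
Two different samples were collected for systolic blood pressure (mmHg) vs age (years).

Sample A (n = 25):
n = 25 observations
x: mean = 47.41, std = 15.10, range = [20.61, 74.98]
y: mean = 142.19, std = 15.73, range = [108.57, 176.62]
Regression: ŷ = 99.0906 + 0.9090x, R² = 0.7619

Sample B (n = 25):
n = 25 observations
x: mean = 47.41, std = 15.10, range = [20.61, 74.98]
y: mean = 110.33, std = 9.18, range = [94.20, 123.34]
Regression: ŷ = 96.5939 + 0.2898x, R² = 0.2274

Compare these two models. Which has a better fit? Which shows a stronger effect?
Model A has the better fit (R² = 0.7619 vs 0.2274). Model A shows the stronger effect (|β₁| = 0.9090 vs 0.2898).

Model Comparison:

Fit — compare R²:
- Model A: R² = 0.7619 → 76.19% of variance in blood pressure explained
- Model B: R² = 0.2274 → 22.74% of variance in blood pressure explained
- 0.7619 > 0.2274 → Model A has the better fit

Which has the larger per-year effect? (|β₁|)
- Model A: β₁ = 0.9090 → predicted blood pressure rises 0.9090 mmHg per additional year of age
- Model B: β₁ = 0.2898 → predicted blood pressure rises 0.2898 mmHg per additional year of age
- |0.9090| > |0.2898| → Model A shows the stronger marginal effect

Notes:
- A better fit (higher R²) doesn't necessarily mean a more important relationship.
- A steeper slope doesn't make a better model if the scatter around the line is large.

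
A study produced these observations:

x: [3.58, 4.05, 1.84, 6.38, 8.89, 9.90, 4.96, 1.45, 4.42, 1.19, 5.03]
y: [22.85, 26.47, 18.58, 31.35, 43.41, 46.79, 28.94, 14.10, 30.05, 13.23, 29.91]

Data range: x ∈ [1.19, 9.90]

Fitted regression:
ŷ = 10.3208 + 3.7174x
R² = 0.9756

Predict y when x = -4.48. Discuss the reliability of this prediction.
ŷ = -6.3332, but this is extrapolation (below the data range [1.19, 9.90]) and may be unreliable.

Prediction calculation:
ŷ = 10.3208 + 3.7174 × (-4.48)
ŷ = -6.3332

Reliability:
- Data range: x ∈ [1.19, 9.90]
- Prediction point: x = -4.48 is 5.67 units below the observed range → this is EXTRAPOLATION, not interpolation

Why that matters here:
- Real relationships often flatten, saturate, or turn nonlinear at extremes
- The linear relationship may not hold outside the observed range
- There are no observations near this x to validate the fitted line there

A defensible statement: 'if the linear trend continued to x = -4.48, y would be about -6.3332' — the premise is untested.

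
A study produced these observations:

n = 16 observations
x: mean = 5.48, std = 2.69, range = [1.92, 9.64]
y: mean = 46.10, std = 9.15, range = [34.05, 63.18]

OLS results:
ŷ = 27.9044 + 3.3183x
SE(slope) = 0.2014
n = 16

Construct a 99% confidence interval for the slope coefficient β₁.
The 99% CI for β₁ is (2.7188, 3.9178)

Confidence interval for the slope:

The 99% CI for β₁ is: β̂₁ ± t*(α/2, n-2) × SE(β̂₁)

Step 1: Find critical t-value
- Confidence level = 0.99
- Degrees of freedom = n - 2 = 16 - 2 = 14
- t*(α/2, 14) = 2.9768

Step 2: Calculate margin of error
Margin = 2.9768 × 0.2014 = 0.5995

Step 3: Construct interval
CI = 3.3183 ± 0.5995
CI = (2.7188, 3.9178)

Interpretation: We are 99% confident that the true slope β₁ lies between 2.7188 and 3.9178.
The interval does not include 0, suggesting a significant linear relationship.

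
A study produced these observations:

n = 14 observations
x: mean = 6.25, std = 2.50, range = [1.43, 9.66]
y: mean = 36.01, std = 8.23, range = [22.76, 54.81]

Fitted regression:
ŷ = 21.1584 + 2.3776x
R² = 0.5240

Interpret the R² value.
About 52.40% of the variability in y is accounted for by the regression on x (R² = 0.5240) — a moderate linear fit.

R² (coefficient of determination) measures the proportion of variance in y explained by the regression model.

Here R² = 0.5240:
- Explained: 52.40% of the variation in y
- Unexplained (residual): 100% − 52.40% = 47.60%
- Rule of thumb (below 0.3 weak; 0.3 to below 0.7 moderate; 0.7 and above strong) → moderate

Note: R² says nothing about causation, and a high R² does not by itself mean the linear form is appropriate — check the residuals.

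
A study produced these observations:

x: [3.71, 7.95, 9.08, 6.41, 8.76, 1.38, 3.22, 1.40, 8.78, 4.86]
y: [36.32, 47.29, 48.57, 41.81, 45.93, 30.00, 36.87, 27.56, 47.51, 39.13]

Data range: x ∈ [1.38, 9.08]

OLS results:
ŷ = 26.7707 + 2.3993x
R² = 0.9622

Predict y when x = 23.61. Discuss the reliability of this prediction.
ŷ = 83.4182 (extrapolation — x = 23.61 lies outside [1.38, 9.08], so reliability is low).

Prediction calculation:
ŷ = 26.7707 + 2.3993 × 23.61
ŷ = 83.4182

Reliability:
- Data range: x ∈ [1.38, 9.08]
- Prediction point: x = 23.61 is 14.53 units above the observed range → this is EXTRAPOLATION, not interpolation

Why that matters here:
- The linear relationship may not hold outside the observed range
- Real relationships often flatten, saturate, or turn nonlinear at extremes

The R² = 0.9622 only validates the fit within [1.38, 9.08]; treat ŷ = 83.4182 with caution.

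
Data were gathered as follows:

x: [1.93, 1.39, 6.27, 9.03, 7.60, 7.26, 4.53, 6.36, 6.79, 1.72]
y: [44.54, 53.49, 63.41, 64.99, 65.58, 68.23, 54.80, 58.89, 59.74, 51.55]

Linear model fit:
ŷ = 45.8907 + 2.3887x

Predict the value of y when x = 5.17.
ŷ = 58.2403

Plug x = 5.17 into the fitted line:

ŷ = 45.8907 + 2.3887 × 5.17
ŷ = 45.8907 + 12.3496
ŷ = 58.2403

This is the fitted mean response at that x — an individual observation would come with a wider prediction interval.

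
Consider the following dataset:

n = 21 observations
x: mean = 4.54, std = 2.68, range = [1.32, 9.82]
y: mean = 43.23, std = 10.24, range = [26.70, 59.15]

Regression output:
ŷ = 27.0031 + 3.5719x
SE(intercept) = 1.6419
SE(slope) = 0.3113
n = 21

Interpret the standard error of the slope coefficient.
SE(β̂₁) = 0.3113 is the estimated standard deviation of the slope estimate across repeated samples; relative to β̂₁ = 3.5719 that is 8.7%, a precise estimate.

What SE measures:
- The standard error quantifies the sampling variability of the coefficient estimate
- It is the estimated standard deviation of β̂₁ across hypothetical repeated samples of the same size
- Smaller SE → more precise estimate

Relative precision:
- SE / |β̂₁| = 0.3113 / 3.5719 = 8.7%
- Rule of thumb (under 20%: precise; 20% to under 50%: moderately precise; 50% or more: imprecise) → precise

Rough 95% range (±2 SE): 3.5719 ± 0.6226 → (2.9493, 4.1945).

What drives SE(β̂₁): wider spread of x values → smaller SE.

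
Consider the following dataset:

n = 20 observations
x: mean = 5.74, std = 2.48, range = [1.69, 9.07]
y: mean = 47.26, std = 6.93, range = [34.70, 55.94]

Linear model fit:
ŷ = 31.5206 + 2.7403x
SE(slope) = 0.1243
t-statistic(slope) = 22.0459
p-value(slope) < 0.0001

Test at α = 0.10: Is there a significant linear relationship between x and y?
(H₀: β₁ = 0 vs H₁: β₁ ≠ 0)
Since p-value < 0.0001 < α = 0.10, reject H₀ — the slope is significantly different from 0.

Hypothesis test for the slope coefficient:

H₀: β₁ = 0 (no linear relationship)
H₁: β₁ ≠ 0 (linear relationship exists)

Test statistic: t = β̂₁ / SE(β̂₁) = 2.7403 / 0.1243 = 22.0459

With df = 18, the two-sided p-value for |t| = 22.0459 is <0.0001.

Decision rule: reject H₀ if p-value < α.
p-value < 0.0001 < α = 0.10 → reject H₀.

There is sufficient evidence at the 10% significance level to conclude that a linear relationship exists between x and y.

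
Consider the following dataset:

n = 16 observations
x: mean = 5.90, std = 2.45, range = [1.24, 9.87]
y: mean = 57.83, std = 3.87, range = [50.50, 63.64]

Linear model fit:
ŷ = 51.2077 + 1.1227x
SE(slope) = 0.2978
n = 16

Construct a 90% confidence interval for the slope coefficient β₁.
The 90% CI for β₁ is (0.5982, 1.6472)

Confidence interval for the slope:

The 90% CI for β₁ is: β̂₁ ± t*(α/2, n-2) × SE(β̂₁)

Step 1: Find critical t-value
- Confidence level = 0.9
- Degrees of freedom = n - 2 = 16 - 2 = 14
- t*(α/2, 14) = 1.7613

Step 2: Calculate margin of error
Margin = 1.7613 × 0.2978 = 0.5245

Step 3: Construct interval
CI = 1.1227 ± 0.5245
CI = (0.5982, 1.6472)

Interpretation: each one-unit increase in x is associated with a change in mean y of between 0.5982 and 1.6472, with 90% confidence.
Since 0 is outside the interval, a two-sided test at α = 0.10 would reject H₀: β₁ = 0.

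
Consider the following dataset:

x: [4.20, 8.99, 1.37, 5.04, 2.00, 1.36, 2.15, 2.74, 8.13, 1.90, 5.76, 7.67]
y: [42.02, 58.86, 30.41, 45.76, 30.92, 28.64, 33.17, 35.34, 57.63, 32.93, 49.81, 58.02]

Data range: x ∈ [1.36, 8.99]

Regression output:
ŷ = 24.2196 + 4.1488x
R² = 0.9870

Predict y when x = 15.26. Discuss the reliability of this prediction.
ŷ = 87.5303, but this is extrapolation (above the data range [1.36, 8.99]) and may be unreliable.

Prediction calculation:
ŷ = 24.2196 + 4.1488 × 15.26
ŷ = 87.5303

Reliability:
- Data range: x ∈ [1.36, 8.99]
- Prediction point: x = 15.26 is 6.27 units above the observed range → this is EXTRAPOLATION, not interpolation

Why that matters here:
- There are no observations near this x to validate the fitted line there
- R² describes fit only over the sampled x values; it says nothing about behaviour beyond them

A defensible statement: 'if the linear trend continued to x = 15.26, y would be about 87.5303' — the premise is untested.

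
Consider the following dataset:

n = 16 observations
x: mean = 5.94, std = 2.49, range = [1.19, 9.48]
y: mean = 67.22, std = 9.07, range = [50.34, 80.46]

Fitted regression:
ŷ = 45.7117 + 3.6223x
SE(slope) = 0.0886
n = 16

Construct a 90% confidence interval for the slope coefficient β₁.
The 90% CI for β₁ is (3.4662, 3.7784)

Confidence interval for the slope:

The 90% CI for β₁ is: β̂₁ ± t*(α/2, n-2) × SE(β̂₁)

Step 1: Find critical t-value
- Confidence level = 0.9
- Degrees of freedom = n - 2 = 16 - 2 = 14
- t*(α/2, 14) = 1.7613

Step 2: Calculate margin of error
Margin = 1.7613 × 0.0886 = 0.1561

Step 3: Construct interval
CI = 3.6223 ± 0.1561
CI = (3.4662, 3.7784)

Interpretation: We are 90% confident that the true slope β₁ lies between 3.4662 and 3.7784.
Since 0 is outside the interval, a two-sided test at α = 0.10 would reject H₀: β₁ = 0.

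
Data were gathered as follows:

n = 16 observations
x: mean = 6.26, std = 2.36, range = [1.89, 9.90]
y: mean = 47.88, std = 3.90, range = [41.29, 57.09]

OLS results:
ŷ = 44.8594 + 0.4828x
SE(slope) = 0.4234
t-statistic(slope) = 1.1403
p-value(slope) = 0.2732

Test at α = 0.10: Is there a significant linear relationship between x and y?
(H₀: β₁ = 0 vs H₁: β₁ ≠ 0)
Fail to reject H₀: p-value = 0.2732 ≥ α = 0.10. The linear relationship is not significant at the 10% level.

Hypothesis test for the slope coefficient:

H₀: β₁ = 0 (no linear relationship)
H₁: β₁ ≠ 0 (linear relationship exists)

Test statistic: t = β̂₁ / SE(β̂₁) = 0.4828 / 0.4234 = 1.1403

The p-value (0.2732) is the probability, under H₀, of a t-statistic at least as extreme as |t| = 1.1403 (two-sided, df = n − 2 = 14).

Decision rule: reject H₀ if p-value < α.
p-value = 0.2732 ≥ α = 0.10 → fail to reject H₀.

At α = 0.10 the data do not provide convincing evidence of a nonzero slope.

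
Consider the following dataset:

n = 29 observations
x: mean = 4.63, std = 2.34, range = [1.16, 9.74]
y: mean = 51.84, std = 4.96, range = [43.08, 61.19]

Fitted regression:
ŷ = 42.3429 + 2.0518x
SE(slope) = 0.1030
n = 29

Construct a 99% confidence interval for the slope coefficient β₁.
The 99% CI for β₁ is (1.7664, 2.3372)

Confidence interval for the slope:

The 99% CI for β₁ is: β̂₁ ± t*(α/2, n-2) × SE(β̂₁)

Step 1: Find critical t-value
- Confidence level = 0.99
- Degrees of freedom = n - 2 = 29 - 2 = 27
- t*(α/2, 27) = 2.7707

Step 2: Calculate margin of error
Margin = 2.7707 × 0.1030 = 0.2854

Step 3: Construct interval
CI = 2.0518 ± 0.2854
CI = (1.7664, 2.3372)

Interpretation: each one-unit increase in x is associated with a change in mean y of between 1.7664 and 2.3372, with 99% confidence.
Both endpoints are positive, so the data support a genuinely positive slope at this confidence level.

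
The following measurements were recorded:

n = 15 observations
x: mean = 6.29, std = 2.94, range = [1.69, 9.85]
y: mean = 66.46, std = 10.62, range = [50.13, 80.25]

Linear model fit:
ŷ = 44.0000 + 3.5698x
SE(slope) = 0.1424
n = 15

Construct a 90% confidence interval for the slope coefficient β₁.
The 90% CI for β₁ is (3.3176, 3.8220)

Confidence interval for the slope:

The 90% CI for β₁ is: β̂₁ ± t*(α/2, n-2) × SE(β̂₁)

Step 1: Find critical t-value
- Confidence level = 0.9
- Degrees of freedom = n - 2 = 15 - 2 = 13
- t*(α/2, 13) = 1.7709

Step 2: Calculate margin of error
Margin = 1.7709 × 0.1424 = 0.2522

Step 3: Construct interval
CI = 3.5698 ± 0.2522
CI = (3.3176, 3.8220)

Interpretation: intervals built this way capture the true β₁ in 90% of repeated samples; here the plausible range for the per-unit effect of x on y is 3.3176 to 3.8220.
Since 0 is outside the interval, a two-sided test at α = 0.10 would reject H₀: β₁ = 0.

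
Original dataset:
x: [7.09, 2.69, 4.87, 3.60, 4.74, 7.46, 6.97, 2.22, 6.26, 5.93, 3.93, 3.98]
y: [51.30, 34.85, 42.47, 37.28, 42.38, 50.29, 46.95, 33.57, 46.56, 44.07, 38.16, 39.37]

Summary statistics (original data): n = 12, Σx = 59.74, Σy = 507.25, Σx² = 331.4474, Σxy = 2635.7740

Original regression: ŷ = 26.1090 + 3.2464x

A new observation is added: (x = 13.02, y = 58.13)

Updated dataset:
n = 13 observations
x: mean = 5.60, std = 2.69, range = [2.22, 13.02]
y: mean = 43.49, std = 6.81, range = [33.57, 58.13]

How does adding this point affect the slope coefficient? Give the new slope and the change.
The slope changes from 3.2464 to 2.4349 (change of -0.8115, or -25.0%).

x = 13.02 lies well outside the original x-range [2.22, 7.46] (x̄ ≈ 4.98), so this observation has high leverage and can move the slope substantially.

Step 1: Update the sums with the new point (n goes from 12 to 13)
Σx  = 59.74 + 13.02 = 72.76
Σy  = 507.25 + 58.13 = 565.38
Σx² = 331.4474 + 13.02² = 331.4474 + 169.5204 = 500.9678
Σxy = 2635.7740 + 13.02×58.13 = 2635.7740 + 756.8526 = 3392.6266

Step 2: Recompute the slope with b₁ = (nΣxy − ΣxΣy) / (nΣx² − (Σx)²)
Numerator   = 13×3392.6266 − 72.76×565.38 = 44104.1458 − 41137.0488 = 2967.0970
Denominator = 13×500.9678 − 72.76² = 6512.5814 − 5294.0176 = 1218.5638
b₁(new) = 2967.0970 / 1218.5638 = 2.4349

(Same formula on the original sums: (12×2635.7740 − 59.74×507.25) / (12×331.4474 − 59.74²) = 1326.1730 / 408.5012 = 3.2464, matching the given fit.)

Step 3: Change in slope
Δβ₁ = 2.4349 − 3.2464 = -0.8115
Relative change = -0.8115 / 3.2464 × 100% = -25.0%
→ the slope decreases when the point is added.

Because the point sits below the extension of the original line at a high-leverage x, it tilts the fit down.
In practice: examine leverage (hᵢ) and Cook's distance rather than deleting it automatically; investigate whether it comes from the same population as the rest of the sample.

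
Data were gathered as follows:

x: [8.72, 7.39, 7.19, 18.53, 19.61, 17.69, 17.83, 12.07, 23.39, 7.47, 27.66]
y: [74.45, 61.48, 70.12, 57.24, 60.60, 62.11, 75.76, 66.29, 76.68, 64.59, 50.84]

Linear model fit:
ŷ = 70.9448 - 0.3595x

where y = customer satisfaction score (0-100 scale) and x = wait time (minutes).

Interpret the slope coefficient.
An increase of one minute in wait time is associated with a 0.3595 points decrease in predicted satisfaction score.

The slope coefficient β₁ = -0.3595 represents the marginal effect of wait time on satisfaction score.

Interpretation:
- Wait time up by 1 minute → predicted satisfaction score decreases by 0.3595 points
- This is a linear approximation: the same per-unit change is assumed across the whole observed x range

(β₀ = 70.9448 is the fitted value at x = 0 and is not part of the slope interpretation.)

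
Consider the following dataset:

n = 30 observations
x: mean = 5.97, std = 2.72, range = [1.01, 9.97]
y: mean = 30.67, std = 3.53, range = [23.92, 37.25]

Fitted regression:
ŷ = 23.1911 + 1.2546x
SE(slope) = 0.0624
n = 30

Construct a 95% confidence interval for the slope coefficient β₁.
The 95% CI for β₁ is (1.1268, 1.3824)

Confidence interval for the slope:

The 95% CI for β₁ is: β̂₁ ± t*(α/2, n-2) × SE(β̂₁)

Step 1: Find critical t-value
- Confidence level = 0.95
- Degrees of freedom = n - 2 = 30 - 2 = 28
- t*(α/2, 28) = 2.0484

Step 2: Calculate margin of error
Margin = 2.0484 × 0.0624 = 0.1278

Step 3: Construct interval
CI = 1.2546 ± 0.1278
CI = (1.1268, 1.3824)

Interpretation: each one-unit increase in x is associated with a change in mean y of between 1.1268 and 1.3824, with 95% confidence.
Since 0 is outside the interval, a two-sided test at α = 0.05 would reject H₀: β₁ = 0.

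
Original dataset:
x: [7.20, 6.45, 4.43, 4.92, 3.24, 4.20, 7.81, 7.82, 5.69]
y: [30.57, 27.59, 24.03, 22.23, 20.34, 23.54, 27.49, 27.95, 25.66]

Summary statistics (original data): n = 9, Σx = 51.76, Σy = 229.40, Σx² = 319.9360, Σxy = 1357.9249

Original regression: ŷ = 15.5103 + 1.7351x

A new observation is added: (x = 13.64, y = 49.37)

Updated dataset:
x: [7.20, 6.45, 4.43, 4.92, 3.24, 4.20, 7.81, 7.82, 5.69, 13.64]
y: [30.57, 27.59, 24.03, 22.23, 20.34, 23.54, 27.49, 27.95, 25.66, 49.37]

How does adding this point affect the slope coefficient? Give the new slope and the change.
The slope changes from 1.7351 to 2.6597 (change of +0.9246, or +53.3%).

The new point has HIGH LEVERAGE: x = 13.64 is far from the original mean x̄ = 51.76/9 ≈ 5.75 (original range [3.24, 7.82]).

Step 1: Update the sums with the new point (n goes from 9 to 10)
Σx  = 51.76 + 13.64 = 65.40
Σy  = 229.40 + 49.37 = 278.77
Σx² = 319.9360 + 13.64² = 319.9360 + 186.0496 = 505.9856
Σxy = 1357.9249 + 13.64×49.37 = 1357.9249 + 673.4068 = 2031.3317

Step 2: Recompute the slope with b₁ = (nΣxy − ΣxΣy) / (nΣx² − (Σx)²)
Numerator   = 10×2031.3317 − 65.40×278.77 = 20313.3170 − 18231.5580 = 2081.7590
Denominator = 10×505.9856 − 65.40² = 5059.8560 − 4277.1600 = 782.6960
b₁(new) = 2081.7590 / 782.6960 = 2.6597

(Same formula on the original sums: (9×1357.9249 − 51.76×229.40) / (9×319.9360 − 51.76²) = 347.5801 / 200.3264 = 1.7351, matching the given fit.)

Step 3: Change in slope
Δβ₁ = 2.6597 − 1.7351 = +0.9246
Relative change = +0.9246 / 1.7351 × 100% = +53.3%
→ the slope increases when the point is added.

A high-leverage point only changes the slope if it is off the original line; here y = 49.37 is above the original trend, so the slope increases.
In practice: refit with and without it and report both if conclusions differ.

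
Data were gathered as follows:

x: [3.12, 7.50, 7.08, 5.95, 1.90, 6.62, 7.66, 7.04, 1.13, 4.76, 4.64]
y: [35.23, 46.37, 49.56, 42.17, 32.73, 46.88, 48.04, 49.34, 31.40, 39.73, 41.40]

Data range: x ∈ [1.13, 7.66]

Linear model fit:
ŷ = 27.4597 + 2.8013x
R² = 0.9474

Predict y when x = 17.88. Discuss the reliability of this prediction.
ŷ = 77.5469, but this is extrapolation (above the data range [1.13, 7.66]) and may be unreliable.

Prediction calculation:
ŷ = 27.4597 + 2.8013 × 17.88
ŷ = 77.5469

Reliability:
- Data range: x ∈ [1.13, 7.66]
- Prediction point: x = 17.88 is 10.22 units above the observed range → this is EXTRAPOLATION, not interpolation

Why that matters here:
- Real relationships often flatten, saturate, or turn nonlinear at extremes
- The linear relationship may not hold outside the observed range

Report the number if required, but flag clearly that it is an extrapolation.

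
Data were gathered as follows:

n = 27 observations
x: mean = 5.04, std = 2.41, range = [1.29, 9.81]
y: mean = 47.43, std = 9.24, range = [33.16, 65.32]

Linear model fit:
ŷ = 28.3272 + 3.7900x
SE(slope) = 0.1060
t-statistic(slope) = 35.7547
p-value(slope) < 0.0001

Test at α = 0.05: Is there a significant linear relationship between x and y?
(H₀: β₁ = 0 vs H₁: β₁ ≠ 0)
Since p-value < 0.0001 < α = 0.05, reject H₀ — the slope is significantly different from 0.

Hypothesis test for the slope coefficient:

H₀: β₁ = 0 (no linear relationship)
H₁: β₁ ≠ 0 (linear relationship exists)

Test statistic: t = β̂₁ / SE(β̂₁) = 3.7900 / 0.1060 = 35.7547

p < 0.0001: how often a slope estimate this far from 0 (in SE units) would arise by chance if β₁ were truly 0.

Decision rule: reject H₀ if p-value < α.
p-value < 0.0001 < α = 0.05 → reject H₀.

There is sufficient evidence at the 5% significance level to conclude that a linear relationship exists between x and y.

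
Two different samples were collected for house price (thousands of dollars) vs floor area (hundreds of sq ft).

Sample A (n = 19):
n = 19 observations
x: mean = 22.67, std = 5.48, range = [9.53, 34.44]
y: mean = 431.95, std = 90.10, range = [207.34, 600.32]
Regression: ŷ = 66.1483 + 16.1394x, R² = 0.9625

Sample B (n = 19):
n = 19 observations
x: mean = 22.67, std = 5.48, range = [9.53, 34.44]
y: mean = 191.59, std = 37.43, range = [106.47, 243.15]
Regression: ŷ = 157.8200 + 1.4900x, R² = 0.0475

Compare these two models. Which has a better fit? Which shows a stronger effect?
Model A has the better fit (R² = 0.9625 vs 0.0475). Model A shows the stronger effect (|β₁| = 16.1394 vs 1.4900).

Model Comparison:

Which explains more variance? (R²)
- Model A: R² = 0.9625 → 96.25% of variance in house price explained
- Model B: R² = 0.0475 → 4.75% of variance in house price explained
- 0.9625 > 0.0475 → Model A has the better fit

Strength of effect — compare |β₁|:
- Model A: β₁ = 16.1394 → predicted house price rises 16.1394 thousand dollars per additional hundred sq ft of floor area
- Model B: β₁ = 1.4900 → predicted house price rises 1.4900 thousand dollars per additional hundred sq ft of floor area
- |16.1394| > |1.4900| → Model A shows the stronger marginal effect

Note: A steeper slope doesn't make a better model if the scatter around the line is large.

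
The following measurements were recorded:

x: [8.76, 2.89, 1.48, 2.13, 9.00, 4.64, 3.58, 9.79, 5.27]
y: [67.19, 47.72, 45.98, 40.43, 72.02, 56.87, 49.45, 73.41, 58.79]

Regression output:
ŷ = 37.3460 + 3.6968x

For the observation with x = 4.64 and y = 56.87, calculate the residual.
Residual = 2.3708

The residual is the difference between the actual value and the predicted value:

Residual = y - ŷ

Step 1: Calculate predicted value
ŷ = 37.3460 + 3.6968 × 4.64
ŷ = 54.4992

Step 2: Calculate residual
Residual = 56.87 - 54.4992
Residual = 2.3708

Interpretation: the model underestimates the actual value by 2.3708 at this point (positive residual → observation lies above the fitted line).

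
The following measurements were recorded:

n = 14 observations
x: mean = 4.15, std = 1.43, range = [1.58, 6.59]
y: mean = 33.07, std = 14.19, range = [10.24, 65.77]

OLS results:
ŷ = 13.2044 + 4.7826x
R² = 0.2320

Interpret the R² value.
About 23.20% of the variability in y is accounted for by the regression on x (R² = 0.2320) — a weak linear fit.

R² (coefficient of determination) measures the proportion of variance in y explained by the regression model.

Here R² = 0.2320:
- Explained: 23.20% of the variation in y
- Unexplained (residual): 100% − 23.20% = 76.80%
- Rule of thumb (below 0.3 weak; 0.3 to below 0.7 moderate; 0.7 and above strong) → weak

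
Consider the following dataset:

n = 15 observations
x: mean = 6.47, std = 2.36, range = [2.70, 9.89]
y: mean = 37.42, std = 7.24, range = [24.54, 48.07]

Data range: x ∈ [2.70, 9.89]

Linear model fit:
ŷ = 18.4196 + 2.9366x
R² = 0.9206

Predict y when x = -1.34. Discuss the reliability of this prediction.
ŷ = 14.4846, but this is extrapolation (below the data range [2.70, 9.89]) and may be unreliable.

Prediction calculation:
ŷ = 18.4196 + 2.9366 × (-1.34)
ŷ = 14.4846

Reliability:
- Data range: x ∈ [2.70, 9.89]
- Prediction point: x = -1.34 is 4.04 units below the observed range → this is EXTRAPOLATION, not interpolation

Why that matters here:
- There are no observations near this x to validate the fitted line there
- Real relationships often flatten, saturate, or turn nonlinear at extremes
- The linear relationship may not hold outside the observed range

A defensible statement: 'if the linear trend continued to x = -1.34, y would be about 14.4846' — the premise is untested.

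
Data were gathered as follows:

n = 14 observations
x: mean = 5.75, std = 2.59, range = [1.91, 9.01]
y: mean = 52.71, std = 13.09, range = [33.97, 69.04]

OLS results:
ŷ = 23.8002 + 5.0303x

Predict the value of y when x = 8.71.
ŷ = 67.6141

Plug x = 8.71 into the fitted line:

ŷ = 23.8002 + 5.0303 × 8.71
ŷ = 23.8002 + 43.8139
ŷ = 67.6141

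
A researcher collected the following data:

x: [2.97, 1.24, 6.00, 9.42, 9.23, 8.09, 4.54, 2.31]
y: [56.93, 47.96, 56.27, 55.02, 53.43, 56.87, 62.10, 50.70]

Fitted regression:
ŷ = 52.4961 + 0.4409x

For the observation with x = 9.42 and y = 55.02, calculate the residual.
Residual = -1.6294

The residual is the difference between the actual value and the predicted value:

Residual = y - ŷ

Step 1: Calculate predicted value
ŷ = 52.4961 + 0.4409 × 9.42
ŷ = 56.6494

Step 2: Calculate residual
Residual = 55.02 - 56.6494
Residual = -1.6294

Interpretation: the model overestimates the actual value by 1.6294 at this point (negative residual → observation lies below the fitted line).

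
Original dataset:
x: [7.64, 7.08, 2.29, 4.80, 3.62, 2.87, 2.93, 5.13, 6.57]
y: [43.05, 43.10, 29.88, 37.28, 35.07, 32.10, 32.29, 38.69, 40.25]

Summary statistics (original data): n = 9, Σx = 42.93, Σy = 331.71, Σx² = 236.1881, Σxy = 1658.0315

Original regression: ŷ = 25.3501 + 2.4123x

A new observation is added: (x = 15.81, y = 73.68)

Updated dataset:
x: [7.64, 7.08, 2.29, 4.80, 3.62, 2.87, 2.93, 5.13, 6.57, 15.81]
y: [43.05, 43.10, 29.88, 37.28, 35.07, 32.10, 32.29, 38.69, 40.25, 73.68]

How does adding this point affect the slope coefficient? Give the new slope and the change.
Adding the point moves β₁ from 2.4123 to 3.1299, i.e. it increases by 0.7176 (+29.7%).

The new point has HIGH LEVERAGE: x = 15.81 is far from the original mean x̄ = 42.93/9 ≈ 4.77 (original range [2.29, 7.64]).

Step 1: Update the sums with the new point (n goes from 9 to 10)
Σx  = 42.93 + 15.81 = 58.74
Σy  = 331.71 + 73.68 = 405.39
Σx² = 236.1881 + 15.81² = 236.1881 + 249.9561 = 486.1442
Σxy = 1658.0315 + 15.81×73.68 = 1658.0315 + 1164.8808 = 2822.9123

Step 2: Recompute the slope with b₁ = (nΣxy − ΣxΣy) / (nΣx² − (Σx)²)
Numerator   = 10×2822.9123 − 58.74×405.39 = 28229.1230 − 23812.6086 = 4416.5144
Denominator = 10×486.1442 − 58.74² = 4861.4420 − 3450.3876 = 1411.0544
b₁(new) = 4416.5144 / 1411.0544 = 3.1299

(Same formula on the original sums: (9×1658.0315 − 42.93×331.71) / (9×236.1881 − 42.93²) = 681.9732 / 282.7080 = 2.4123, matching the given fit.)

Step 3: Change in slope
Δβ₁ = 3.1299 − 2.4123 = +0.7176
Relative change = +0.7176 / 2.4123 × 100% = +29.7%
→ the slope increases when the point is added.

Because the point sits above the extension of the original line at a high-leverage x, it tilts the fit up.
In practice: check such a point for data-entry or measurement error.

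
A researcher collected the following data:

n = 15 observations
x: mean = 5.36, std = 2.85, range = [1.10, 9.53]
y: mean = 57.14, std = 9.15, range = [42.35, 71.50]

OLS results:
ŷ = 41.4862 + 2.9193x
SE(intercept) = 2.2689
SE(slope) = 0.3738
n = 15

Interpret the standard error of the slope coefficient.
SE(slope) = 0.3738 measures the uncertainty in the estimated slope. The coefficient is estimated precisely (SE/|β̂₁| = 12.8%).

What SE measures:
- The standard error quantifies the sampling variability of the coefficient estimate
- It is the estimated standard deviation of β̂₁ across hypothetical repeated samples of the same size
- Smaller SE → more precise estimate

Relative precision:
- SE / |β̂₁| = 0.3738 / 2.9193 = 12.8%
- Rule of thumb (under 20%: precise; 20% to under 50%: moderately precise; 50% or more: imprecise) → precise

Rough 95% range (±2 SE): 2.9193 ± 0.7476 → (2.1717, 3.6669).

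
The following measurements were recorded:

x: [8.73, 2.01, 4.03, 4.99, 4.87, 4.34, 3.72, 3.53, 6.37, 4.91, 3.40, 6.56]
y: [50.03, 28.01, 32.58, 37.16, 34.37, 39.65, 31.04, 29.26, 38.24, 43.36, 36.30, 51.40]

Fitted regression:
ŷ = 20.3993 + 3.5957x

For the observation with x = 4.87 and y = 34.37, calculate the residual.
Residual = -3.5404

The residual is the difference between the actual value and the predicted value:

Residual = y - ŷ

Step 1: Calculate predicted value
ŷ = 20.3993 + 3.5957 × 4.87
ŷ = 37.9104

Step 2: Calculate residual
Residual = 34.37 - 37.9104
Residual = -3.5404

The residual is negative, so the observed y = 34.37 sits below the regression line (the line overestimates it by 3.5404).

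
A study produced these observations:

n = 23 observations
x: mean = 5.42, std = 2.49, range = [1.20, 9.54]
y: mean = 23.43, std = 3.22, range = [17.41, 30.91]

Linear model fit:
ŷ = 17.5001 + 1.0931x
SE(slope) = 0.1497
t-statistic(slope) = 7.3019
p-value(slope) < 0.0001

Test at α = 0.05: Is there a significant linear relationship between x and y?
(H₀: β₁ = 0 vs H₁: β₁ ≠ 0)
Since p-value < 0.0001 < α = 0.05, reject H₀ — the slope is significantly different from 0.

Hypothesis test for the slope coefficient:

H₀: β₁ = 0 (no linear relationship)
H₁: β₁ ≠ 0 (linear relationship exists)

Test statistic: t = β̂₁ / SE(β̂₁) = 1.0931 / 0.1497 = 7.3019

The p-value (<0.0001) is the probability, under H₀, of a t-statistic at least as extreme as |t| = 7.3019 (two-sided, df = n − 2 = 21).

Decision rule: reject H₀ if p-value < α.
p-value < 0.0001 < α = 0.05 → reject H₀.

At α = 0.05 the data do provide convincing evidence of a nonzero slope.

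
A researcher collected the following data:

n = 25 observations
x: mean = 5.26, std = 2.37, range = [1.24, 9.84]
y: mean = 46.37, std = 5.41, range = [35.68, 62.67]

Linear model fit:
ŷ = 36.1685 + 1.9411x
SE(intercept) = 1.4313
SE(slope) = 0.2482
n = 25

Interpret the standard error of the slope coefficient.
SE(slope) = 0.2482 measures the uncertainty in the estimated slope. The coefficient is estimated precisely (SE/|β̂₁| = 12.8%).

What SE measures:
- The standard error quantifies the sampling variability of the coefficient estimate
- It is the estimated standard deviation of β̂₁ across hypothetical repeated samples of the same size
- Smaller SE → more precise estimate

Relative precision:
- SE / |β̂₁| = 0.2482 / 1.9411 = 12.8%
- Rule of thumb (under 20%: precise; 20% to under 50%: moderately precise; 50% or more: imprecise) → precise

Link to interval estimation: a confidence interval for β₁ is β̂₁ ± t* × 0.2482, so SE sets the half-width per unit of t*.

What drives SE(β̂₁): more residual scatter → larger SE; larger n (here n = 25) → smaller SE.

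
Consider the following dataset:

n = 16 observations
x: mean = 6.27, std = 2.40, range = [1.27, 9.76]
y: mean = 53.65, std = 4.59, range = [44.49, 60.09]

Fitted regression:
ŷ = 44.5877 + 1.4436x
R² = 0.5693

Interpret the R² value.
R² = 0.5693 means 56.93% of the variation in y is explained by the linear relationship with x. This indicates a moderate fit.

R² (coefficient of determination) measures the proportion of variance in y explained by the regression model.

Here R² = 0.5693:
- Explained: 56.93% of the variation in y
- Unexplained (residual): 100% − 56.93% = 43.07%
- Rule of thumb (below 0.3 weak; 0.3 to below 0.7 moderate; 0.7 and above strong) → moderate

Calculation: R² = 1 − (SS_res / SS_tot), where SS_res is the sum of squared residuals and SS_tot the total sum of squares.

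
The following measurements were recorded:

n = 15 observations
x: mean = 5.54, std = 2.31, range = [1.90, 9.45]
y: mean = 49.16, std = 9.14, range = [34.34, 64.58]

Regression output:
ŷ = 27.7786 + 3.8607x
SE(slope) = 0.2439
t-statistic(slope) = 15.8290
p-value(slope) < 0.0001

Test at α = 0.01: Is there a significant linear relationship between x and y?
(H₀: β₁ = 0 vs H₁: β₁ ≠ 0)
p-value < 0.0001 < α = 0.01, so we reject H₀. The relationship is significant.

Hypothesis test for the slope coefficient:

H₀: β₁ = 0 (no linear relationship)
H₁: β₁ ≠ 0 (linear relationship exists)

Test statistic: t = β̂₁ / SE(β̂₁) = 3.8607 / 0.2439 = 15.8290

The p-value (<0.0001) is the probability, under H₀, of a t-statistic at least as extreme as |t| = 15.8290 (two-sided, df = n − 2 = 13).

Decision rule: reject H₀ if p-value < α.
p-value < 0.0001 < α = 0.01 → reject H₀.

At α = 0.01 the data do provide convincing evidence of a nonzero slope.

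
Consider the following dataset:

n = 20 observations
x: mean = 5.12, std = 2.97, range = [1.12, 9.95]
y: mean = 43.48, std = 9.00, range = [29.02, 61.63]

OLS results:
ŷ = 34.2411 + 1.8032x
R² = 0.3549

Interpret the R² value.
About 35.49% of the variability in y is accounted for by the regression on x (R² = 0.3549) — a moderate linear fit.

R² = 1 − SS_res/SS_tot compares the residual scatter to the total scatter of y about its mean.

Here R² = 0.3549:
- Explained: 35.49% of the variation in y
- Unexplained (residual): 100% − 35.49% = 64.51%
- Rule of thumb (below 0.3 weak; 0.3 to below 0.7 moderate; 0.7 and above strong) → moderate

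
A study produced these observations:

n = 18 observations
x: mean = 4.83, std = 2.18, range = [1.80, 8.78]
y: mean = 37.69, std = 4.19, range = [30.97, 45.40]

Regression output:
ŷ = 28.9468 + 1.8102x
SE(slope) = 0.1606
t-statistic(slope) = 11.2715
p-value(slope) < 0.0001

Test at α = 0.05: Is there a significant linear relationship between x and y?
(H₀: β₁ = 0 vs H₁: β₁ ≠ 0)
p-value < 0.0001 < α = 0.05, so we reject H₀. The relationship is significant.

Hypothesis test for the slope coefficient:

H₀: β₁ = 0 (no linear relationship)
H₁: β₁ ≠ 0 (linear relationship exists)

Test statistic: t = β̂₁ / SE(β̂₁) = 1.8102 / 0.1606 = 11.2715

The p-value (<0.0001) is the probability, under H₀, of a t-statistic at least as extreme as |t| = 11.2715 (two-sided, df = n − 2 = 16).

Decision rule: reject H₀ if p-value < α.
p-value < 0.0001 < α = 0.05 → reject H₀.

At α = 0.05 the data do provide convincing evidence of a nonzero slope.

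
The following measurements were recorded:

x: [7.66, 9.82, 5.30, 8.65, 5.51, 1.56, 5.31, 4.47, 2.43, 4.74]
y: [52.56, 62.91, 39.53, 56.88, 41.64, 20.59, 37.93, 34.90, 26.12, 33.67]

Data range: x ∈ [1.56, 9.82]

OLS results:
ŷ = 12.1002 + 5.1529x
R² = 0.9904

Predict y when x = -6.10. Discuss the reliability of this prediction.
ŷ = -19.3325 (extrapolation — x = -6.10 lies outside [1.56, 9.82], so reliability is low).

Prediction calculation:
ŷ = 12.1002 + 5.1529 × (-6.10)
ŷ = -19.3325

Reliability:
- Data range: x ∈ [1.56, 9.82]
- Prediction point: x = -6.10 is 7.66 units below the observed range → this is EXTRAPOLATION, not interpolation

Why that matters here:
- Real relationships often flatten, saturate, or turn nonlinear at extremes
- R² describes fit only over the sampled x values; it says nothing about behaviour beyond them
- There are no observations near this x to validate the fitted line there

A defensible statement: 'if the linear trend continued to x = -6.10, y would be about -19.3325' — the premise is untested.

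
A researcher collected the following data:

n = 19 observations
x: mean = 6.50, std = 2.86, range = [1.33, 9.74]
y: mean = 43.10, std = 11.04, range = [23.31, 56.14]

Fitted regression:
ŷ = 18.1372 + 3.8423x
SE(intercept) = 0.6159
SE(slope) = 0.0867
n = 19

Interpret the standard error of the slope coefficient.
The slope 3.8423 is pinned down to within about ±0.0867 (one SE) by these data — relative uncertainty 2.3%, i.e. precise.

What SE measures:
- The standard error quantifies the sampling variability of the coefficient estimate
- It is the estimated standard deviation of β̂₁ across hypothetical repeated samples of the same size
- Smaller SE → more precise estimate

Relative precision:
- SE / |β̂₁| = 0.0867 / 3.8423 = 2.3%
- Rule of thumb (under 20%: precise; 20% to under 50%: moderately precise; 50% or more: imprecise) → precise

Link to interval estimation: a confidence interval for β₁ is β̂₁ ± t* × 0.0867, so SE sets the half-width per unit of t*.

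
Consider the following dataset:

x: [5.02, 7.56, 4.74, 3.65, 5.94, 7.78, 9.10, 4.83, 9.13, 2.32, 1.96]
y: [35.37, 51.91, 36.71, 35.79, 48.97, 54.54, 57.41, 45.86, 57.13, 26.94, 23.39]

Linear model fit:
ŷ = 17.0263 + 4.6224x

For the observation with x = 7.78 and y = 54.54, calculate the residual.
Residual = 1.5514

The residual is the difference between the actual value and the predicted value:

Residual = y - ŷ

Step 1: Calculate predicted value
ŷ = 17.0263 + 4.6224 × 7.78
ŷ = 52.9886

Step 2: Calculate residual
Residual = 54.54 - 52.9886
Residual = 1.5514

Interpretation: the model underestimates the actual value by 1.5514 at this point (positive residual → observation lies above the fitted line).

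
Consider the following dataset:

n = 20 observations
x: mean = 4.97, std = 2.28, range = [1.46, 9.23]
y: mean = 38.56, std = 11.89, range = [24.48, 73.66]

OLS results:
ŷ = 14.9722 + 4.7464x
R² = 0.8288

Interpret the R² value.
About 82.88% of the variability in y is accounted for by the regression on x (R² = 0.8288) — a strong linear fit.

R² (coefficient of determination) measures the proportion of variance in y explained by the regression model.

Here R² = 0.8288:
- Explained: 82.88% of the variation in y
- Unexplained (residual): 100% − 82.88% = 17.12%
- Rule of thumb (below 0.3 weak; 0.3 to below 0.7 moderate; 0.7 and above strong) → strong

Note: R² says nothing about causation, and a high R² does not by itself mean the linear form is appropriate — check the residuals.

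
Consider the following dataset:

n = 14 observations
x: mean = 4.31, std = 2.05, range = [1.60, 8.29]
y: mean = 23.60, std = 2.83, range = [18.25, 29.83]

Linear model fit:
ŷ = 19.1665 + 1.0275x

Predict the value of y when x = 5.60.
ŷ = 24.9205

Plug x = 5.60 into the fitted line:

ŷ = 19.1665 + 1.0275 × 5.60
ŷ = 19.1665 + 5.7540
ŷ = 24.9205

This is a point prediction; actual observations scatter around it by roughly the residual standard deviation.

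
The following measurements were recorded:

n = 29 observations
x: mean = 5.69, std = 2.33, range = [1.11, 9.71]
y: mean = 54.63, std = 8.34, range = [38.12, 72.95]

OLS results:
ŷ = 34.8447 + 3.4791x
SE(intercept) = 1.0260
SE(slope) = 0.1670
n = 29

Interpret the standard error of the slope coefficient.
The slope 3.4791 is pinned down to within about ±0.1670 (one SE) by these data — relative uncertainty 4.8%, i.e. precise.

SE(β̂₁) = 0.1670 says: if we drew many samples of n = 29 from the same population and refit each time, the fitted slopes would scatter with a standard deviation of roughly 0.1670 around the true β₁.

Relative precision:
- SE / |β̂₁| = 0.1670 / 3.4791 = 4.8%
- Rule of thumb (under 20%: precise; 20% to under 50%: moderately precise; 50% or more: imprecise) → precise

Link to the t-test: t = β̂₁ / SE(β̂₁) = 3.4791 / 0.1670 = 20.8329, the statistic for H₀: β₁ = 0.

What drives SE(β̂₁): more residual scatter → larger SE; larger n (here n = 29) → smaller SE.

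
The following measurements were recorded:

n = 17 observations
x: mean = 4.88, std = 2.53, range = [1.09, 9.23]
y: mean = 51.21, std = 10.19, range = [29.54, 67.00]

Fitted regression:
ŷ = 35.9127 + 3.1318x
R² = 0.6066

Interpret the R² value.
The model explains 60.66% of the variance in y (R² = 0.6066), leaving 39.34% unexplained; the fit is moderate.

The coefficient of determination R² is the fraction of the total variation in y that the fitted line accounts for.

Here R² = 0.6066:
- Explained: 60.66% of the variation in y
- Unexplained (residual): 100% − 60.66% = 39.34%
- Rule of thumb (below 0.3 weak; 0.3 to below 0.7 moderate; 0.7 and above strong) → moderate

Note: R² says nothing about causation, and a high R² does not by itself mean the linear form is appropriate — check the residuals.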